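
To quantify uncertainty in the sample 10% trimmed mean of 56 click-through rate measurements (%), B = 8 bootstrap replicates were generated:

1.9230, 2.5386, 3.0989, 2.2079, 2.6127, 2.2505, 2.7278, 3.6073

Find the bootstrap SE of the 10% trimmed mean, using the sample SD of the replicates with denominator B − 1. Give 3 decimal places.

Bootstrap SE is the standard deviation of the 8 replicate 10% trimmed means.
Mean of replicates: (1.9230 + 2.5386 + 3.0989 + 2.2079 + 2.6127 + 2.2505 + 2.7278 + 3.6073) / 8 = 20.96670 / 8 = 2.62084
Sum of squared deviations: (−0.69784)² + (−0.08224)² + (+0.47806)² + (−0.41294)² + (−0.00814)² + (−0.37034)² + (+0.10696)² + (+0.98646)² = 2.01457
Variance = 2.01457 / 7 = 0.28780
SE* = √0.28780

SE* = 0.536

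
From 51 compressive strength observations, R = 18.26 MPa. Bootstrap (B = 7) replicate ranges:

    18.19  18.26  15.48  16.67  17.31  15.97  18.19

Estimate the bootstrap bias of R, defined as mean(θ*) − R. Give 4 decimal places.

bias = −1.1071

mean(θ*) = (18.19 + 18.26 + 15.48 + 16.67 + 17.31 + 15.97 + 18.19) / 7 = 17.15286
bias = 17.15286 − 18.26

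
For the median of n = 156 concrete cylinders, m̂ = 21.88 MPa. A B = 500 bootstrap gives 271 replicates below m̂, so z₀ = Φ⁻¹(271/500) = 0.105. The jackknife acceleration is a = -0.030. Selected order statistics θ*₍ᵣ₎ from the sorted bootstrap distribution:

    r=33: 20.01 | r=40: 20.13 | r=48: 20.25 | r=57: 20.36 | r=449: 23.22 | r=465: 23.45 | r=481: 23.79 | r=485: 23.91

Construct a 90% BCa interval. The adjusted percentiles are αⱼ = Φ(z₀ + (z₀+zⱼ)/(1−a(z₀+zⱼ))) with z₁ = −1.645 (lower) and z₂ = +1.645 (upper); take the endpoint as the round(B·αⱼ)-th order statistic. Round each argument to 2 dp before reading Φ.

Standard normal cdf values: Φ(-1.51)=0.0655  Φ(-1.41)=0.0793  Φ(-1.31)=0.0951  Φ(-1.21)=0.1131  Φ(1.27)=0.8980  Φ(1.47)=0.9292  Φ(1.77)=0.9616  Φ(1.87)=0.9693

Lower: z₀ + z₁ = 0.105 + (-1.645) = -1.540; 1 − a(z₀+z₁) = 1 − (-0.030)(-1.540) = 0.9538; argument = 0.105 + (-1.540)/0.9538 = -1.5096 → -1.51.
α₁ = Φ(-1.51) = 0.0655; rank = round(500 × 0.0655) = 33; θ*₍33₎ = 20.01.
Upper: z₀ + z₂ = 1.750; 1 − a(z₀+z₂) = 1.0525; argument = 1.7677 → 1.77; α₂ = 0.9616; rank = 481; θ*₍481₎ = 23.79.

(20.01, 23.79)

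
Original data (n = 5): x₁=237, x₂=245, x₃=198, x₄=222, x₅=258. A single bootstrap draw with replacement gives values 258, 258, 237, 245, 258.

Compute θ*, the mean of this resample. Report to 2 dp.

θ* = 251.20

Mean = (258 + 258 + 237 + 245 + 258) / 5 = 1256.0 / 5 = 251.20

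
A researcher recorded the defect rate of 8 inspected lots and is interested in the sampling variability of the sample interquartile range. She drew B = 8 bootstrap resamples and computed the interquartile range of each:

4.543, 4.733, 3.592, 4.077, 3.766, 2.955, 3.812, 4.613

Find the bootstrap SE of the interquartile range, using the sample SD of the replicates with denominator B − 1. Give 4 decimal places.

Bootstrap SE is the standard deviation of the 8 replicate interquartile ranges.
Mean of replicates: (4.543 + 4.733 + 3.592 + 4.077 + 3.766 + 2.955 + 3.812 + 4.613) / 8 = 32.09100 / 8 = 4.01138
Sum of squared deviations: (+0.53163)² + (+0.72162)² + (−0.41938)² + (+0.06562)² + (−0.24538)² + (−1.05638)² + (−0.19938)² + (+0.60163)² = 2.56139
Variance = 2.56139 / 7 = 0.36591
SE* = √0.36591

SE* = 0.6049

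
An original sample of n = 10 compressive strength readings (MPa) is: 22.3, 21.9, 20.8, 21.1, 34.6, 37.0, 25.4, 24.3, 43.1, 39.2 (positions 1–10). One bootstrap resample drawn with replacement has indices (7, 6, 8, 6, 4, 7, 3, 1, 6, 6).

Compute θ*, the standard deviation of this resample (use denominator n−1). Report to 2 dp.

θ* = 7.29

Resample values: 25.4, 37.0, 24.3, 37.0, 21.1, 25.4, 20.8, 22.3, 37.0, 37.0.
Mean = 28.7300; sum of squared deviations = 477.8210
s² = 477.8210 / 9 = 53.0912
s = √53.0912 = 7.29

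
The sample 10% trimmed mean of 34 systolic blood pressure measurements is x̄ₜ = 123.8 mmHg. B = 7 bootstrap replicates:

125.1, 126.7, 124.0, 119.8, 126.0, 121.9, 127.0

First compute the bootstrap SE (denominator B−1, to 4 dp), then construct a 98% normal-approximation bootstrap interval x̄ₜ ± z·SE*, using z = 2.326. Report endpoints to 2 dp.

Mean of replicates = 124.3571; sum of squared deviations = 42.6571; SE* = √(42.6571/6) = 2.6664
Margin = 2.326 × 2.6664 = 6.202
Interval: 123.8 ± 6.202

(117.60, 130.00)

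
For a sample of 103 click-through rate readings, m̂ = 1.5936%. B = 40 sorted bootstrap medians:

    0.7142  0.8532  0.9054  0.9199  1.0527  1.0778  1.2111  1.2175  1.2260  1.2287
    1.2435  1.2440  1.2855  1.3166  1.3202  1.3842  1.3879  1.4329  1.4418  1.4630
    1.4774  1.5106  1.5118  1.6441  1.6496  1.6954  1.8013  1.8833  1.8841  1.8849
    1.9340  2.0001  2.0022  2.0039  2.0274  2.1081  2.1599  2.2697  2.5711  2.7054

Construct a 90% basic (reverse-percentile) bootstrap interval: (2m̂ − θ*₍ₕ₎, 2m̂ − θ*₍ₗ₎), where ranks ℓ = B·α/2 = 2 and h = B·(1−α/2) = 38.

(0.9175, 2.3340)

Percentile endpoints at ranks 2 and 38: θ*₍2₎ = 0.8532, θ*₍38₎ = 2.2697.
Basic interval reflects these around m̂:
  lower = 2 × 1.5936 − 2.2697 = 0.9175
  upper = 2 × 1.5936 − 0.8532 = 2.3340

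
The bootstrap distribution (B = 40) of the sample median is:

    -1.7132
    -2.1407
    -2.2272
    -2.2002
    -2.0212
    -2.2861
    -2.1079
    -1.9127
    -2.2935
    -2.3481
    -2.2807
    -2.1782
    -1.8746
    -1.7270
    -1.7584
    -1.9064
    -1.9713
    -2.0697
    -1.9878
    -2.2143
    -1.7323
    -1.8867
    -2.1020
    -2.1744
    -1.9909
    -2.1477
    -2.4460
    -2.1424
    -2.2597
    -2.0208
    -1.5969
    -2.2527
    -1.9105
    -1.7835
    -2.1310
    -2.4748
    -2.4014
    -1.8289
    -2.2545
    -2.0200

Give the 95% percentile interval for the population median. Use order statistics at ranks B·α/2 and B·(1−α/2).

(-2.4748, -1.7132)

Sorted replicates: -2.4748, -2.4460, -2.4014, -2.3481, -2.2935, -2.2861, -2.2807, -2.2597, -2.2545, -2.2527, -2.2272, -2.2143, -2.2002, -2.1782, -2.1744, -2.1477, -2.1424, -2.1407, -2.1310, -2.1079, -2.1020, -2.0697, -2.0212, -2.0208, -2.0200, -1.9909, -1.9878, -1.9713, -1.9127, -1.9105, -1.9064, -1.8867, -1.8746, -1.8289, -1.7835, -1.7584, -1.7323, -1.7270, -1.7132, -1.5969
α = 0.05; lower rank = 40 × 0.025 = 1; upper rank = 40 × 0.975 = 39.
The 1st smallest replicate is -2.4748; the 39th is -1.7132.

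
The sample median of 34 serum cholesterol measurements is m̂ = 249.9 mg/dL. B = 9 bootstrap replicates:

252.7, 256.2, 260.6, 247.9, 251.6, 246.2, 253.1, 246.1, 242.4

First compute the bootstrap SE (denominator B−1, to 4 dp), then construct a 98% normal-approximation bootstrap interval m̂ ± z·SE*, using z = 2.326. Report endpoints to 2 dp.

Mean of replicates = 250.7556; sum of squared deviations = 256.9422; SE* = √(256.9422/8) = 5.6673
Margin = 2.326 × 5.6673 = 13.182
Interval: 249.9 ± 13.182

(236.72, 263.08)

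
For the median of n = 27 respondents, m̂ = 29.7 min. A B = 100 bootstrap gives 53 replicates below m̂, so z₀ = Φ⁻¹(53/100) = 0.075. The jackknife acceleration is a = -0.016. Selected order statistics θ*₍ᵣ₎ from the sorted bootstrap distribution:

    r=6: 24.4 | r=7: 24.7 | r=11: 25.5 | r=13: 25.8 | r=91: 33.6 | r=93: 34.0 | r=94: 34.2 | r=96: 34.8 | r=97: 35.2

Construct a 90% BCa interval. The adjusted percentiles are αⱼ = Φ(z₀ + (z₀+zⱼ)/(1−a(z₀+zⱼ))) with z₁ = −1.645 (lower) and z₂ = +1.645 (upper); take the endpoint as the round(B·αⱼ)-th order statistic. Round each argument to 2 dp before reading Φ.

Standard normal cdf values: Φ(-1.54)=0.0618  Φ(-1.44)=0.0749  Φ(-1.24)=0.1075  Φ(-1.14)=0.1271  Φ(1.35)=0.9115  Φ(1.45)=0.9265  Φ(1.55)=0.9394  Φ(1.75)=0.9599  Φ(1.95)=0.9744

Lower: z₀ + z₁ = 0.075 + (-1.645) = -1.570; 1 − a(z₀+z₁) = 1 − (-0.016)(-1.570) = 0.9749; argument = 0.075 + (-1.570)/0.9749 = -1.5355 → -1.54.
α₁ = Φ(-1.54) = 0.0618; rank = round(100 × 0.0618) = 6; θ*₍6₎ = 24.4.
Upper: z₀ + z₂ = 1.720; 1 − a(z₀+z₂) = 1.0275; argument = 1.7489 → 1.75; α₂ = 0.9599; rank = 96; θ*₍96₎ = 34.8.

(24.4, 34.8)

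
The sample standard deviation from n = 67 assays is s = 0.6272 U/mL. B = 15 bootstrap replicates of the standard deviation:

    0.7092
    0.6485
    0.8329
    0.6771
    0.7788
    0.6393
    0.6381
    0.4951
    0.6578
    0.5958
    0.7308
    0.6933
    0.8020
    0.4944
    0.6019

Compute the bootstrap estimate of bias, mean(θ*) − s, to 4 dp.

mean(θ*) = (0.7092 + 0.6485 + 0.8329 + 0.6771 + 0.7788 + 0.6393 + 0.6381 + 0.4951 + 0.6578 + 0.5958 + 0.7308 + 0.6933 + 0.8020 + 0.4944 + 0.6019) / 15 = 0.66633
bias = 0.66633 − 0.6272

bias = +0.0391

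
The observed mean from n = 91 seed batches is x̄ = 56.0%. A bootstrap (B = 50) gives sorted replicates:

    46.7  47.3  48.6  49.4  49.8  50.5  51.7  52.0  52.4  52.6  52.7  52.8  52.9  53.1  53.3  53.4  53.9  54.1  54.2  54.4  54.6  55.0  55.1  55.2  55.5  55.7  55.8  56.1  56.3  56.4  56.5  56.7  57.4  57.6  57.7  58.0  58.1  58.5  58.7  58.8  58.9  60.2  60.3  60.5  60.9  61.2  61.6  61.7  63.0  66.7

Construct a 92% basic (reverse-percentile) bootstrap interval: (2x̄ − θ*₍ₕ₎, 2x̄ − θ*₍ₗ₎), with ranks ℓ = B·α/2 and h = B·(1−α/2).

Percentile endpoints at ranks 2 and 48: θ*₍2₎ = 47.3, θ*₍48₎ = 61.7.
Basic interval reflects these around x̄:
  lower = 2 × 56.0 − 61.7 = 50.3
  upper = 2 × 56.0 − 47.3 = 64.7

(50.3, 64.7)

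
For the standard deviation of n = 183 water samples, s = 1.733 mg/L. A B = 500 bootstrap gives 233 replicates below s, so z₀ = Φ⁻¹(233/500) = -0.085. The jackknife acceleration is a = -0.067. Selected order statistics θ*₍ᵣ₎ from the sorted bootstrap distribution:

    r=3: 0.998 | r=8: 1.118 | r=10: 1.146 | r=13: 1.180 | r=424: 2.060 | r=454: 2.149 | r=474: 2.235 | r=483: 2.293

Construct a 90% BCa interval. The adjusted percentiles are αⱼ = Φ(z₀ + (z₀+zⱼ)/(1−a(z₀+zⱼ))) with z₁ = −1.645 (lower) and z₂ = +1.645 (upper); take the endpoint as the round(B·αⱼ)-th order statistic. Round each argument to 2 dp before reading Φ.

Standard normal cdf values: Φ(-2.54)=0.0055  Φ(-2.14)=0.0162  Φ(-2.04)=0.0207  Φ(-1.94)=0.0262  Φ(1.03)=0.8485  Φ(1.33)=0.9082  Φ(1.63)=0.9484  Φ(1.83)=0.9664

Lower: z₀ + z₁ = -0.085 + (-1.645) = -1.730; 1 − a(z₀+z₁) = 1 − (-0.067)(-1.730) = 0.8841; argument = -0.085 + (-1.730)/0.8841 = -2.0418 → -2.04.
α₁ = Φ(-2.04) = 0.0207; rank = round(500 × 0.0207) = 10; θ*₍10₎ = 1.146.
Upper: z₀ + z₂ = 1.560; 1 − a(z₀+z₂) = 1.1045; argument = 1.3274 → 1.33; α₂ = 0.9082; rank = 454; θ*₍454₎ = 2.149.

(1.146, 2.149)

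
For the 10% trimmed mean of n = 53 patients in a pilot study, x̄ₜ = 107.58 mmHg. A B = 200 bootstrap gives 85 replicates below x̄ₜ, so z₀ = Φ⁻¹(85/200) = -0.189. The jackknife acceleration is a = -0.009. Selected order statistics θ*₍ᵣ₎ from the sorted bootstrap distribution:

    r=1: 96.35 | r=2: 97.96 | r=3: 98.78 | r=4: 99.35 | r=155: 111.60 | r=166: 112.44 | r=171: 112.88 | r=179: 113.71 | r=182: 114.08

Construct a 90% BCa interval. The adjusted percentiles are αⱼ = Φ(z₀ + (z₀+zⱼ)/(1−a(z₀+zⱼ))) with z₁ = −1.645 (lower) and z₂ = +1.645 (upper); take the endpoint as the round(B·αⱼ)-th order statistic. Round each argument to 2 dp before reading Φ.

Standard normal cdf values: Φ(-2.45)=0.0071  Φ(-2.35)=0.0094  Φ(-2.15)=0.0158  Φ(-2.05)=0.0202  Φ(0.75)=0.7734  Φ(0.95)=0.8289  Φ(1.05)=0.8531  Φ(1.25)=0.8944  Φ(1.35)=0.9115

Lower: z₀ + z₁ = -0.189 + (-1.645) = -1.834; 1 − a(z₀+z₁) = 1 − (-0.009)(-1.834) = 0.9835; argument = -0.189 + (-1.834)/0.9835 = -2.0538 → -2.05.
α₁ = Φ(-2.05) = 0.0202; rank = round(200 × 0.0202) = 4; θ*₍4₎ = 99.35.
Upper: z₀ + z₂ = 1.456; 1 − a(z₀+z₂) = 1.0131; argument = 1.2482 → 1.25; α₂ = 0.8944; rank = 179; θ*₍179₎ = 113.71.

(99.35, 113.71)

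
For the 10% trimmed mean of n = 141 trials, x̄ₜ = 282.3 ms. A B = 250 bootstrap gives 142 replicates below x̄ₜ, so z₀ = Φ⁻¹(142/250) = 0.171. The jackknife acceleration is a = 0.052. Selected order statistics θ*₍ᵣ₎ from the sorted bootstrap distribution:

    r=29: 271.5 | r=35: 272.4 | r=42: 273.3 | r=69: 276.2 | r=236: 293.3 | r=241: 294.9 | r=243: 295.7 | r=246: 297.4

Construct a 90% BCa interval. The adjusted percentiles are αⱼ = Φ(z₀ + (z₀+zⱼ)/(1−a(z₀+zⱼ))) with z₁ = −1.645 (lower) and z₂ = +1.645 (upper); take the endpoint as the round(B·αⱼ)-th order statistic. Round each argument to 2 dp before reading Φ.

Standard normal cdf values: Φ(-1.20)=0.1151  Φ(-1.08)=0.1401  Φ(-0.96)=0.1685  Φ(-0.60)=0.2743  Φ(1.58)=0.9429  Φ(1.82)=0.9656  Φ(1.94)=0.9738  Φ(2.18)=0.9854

(271.5, 297.4)

Lower: z₀ + z₁ = 0.171 + (-1.645) = -1.474; 1 − a(z₀+z₁) = 1 − (0.052)(-1.474) = 1.0766; argument = 0.171 + (-1.474)/1.0766 = -1.1981 → -1.20.
α₁ = Φ(-1.20) = 0.1151; rank = round(250 × 0.1151) = 29; θ*₍29₎ = 271.5.
Upper: z₀ + z₂ = 1.816; 1 − a(z₀+z₂) = 0.9056; argument = 2.1764 → 2.18; α₂ = 0.9854; rank = 246; θ*₍246₎ = 297.4.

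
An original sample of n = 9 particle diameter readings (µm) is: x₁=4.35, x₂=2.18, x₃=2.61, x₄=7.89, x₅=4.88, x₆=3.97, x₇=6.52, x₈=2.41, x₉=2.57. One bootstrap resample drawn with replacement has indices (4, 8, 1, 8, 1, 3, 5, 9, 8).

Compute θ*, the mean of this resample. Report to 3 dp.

Resample values: 7.89, 2.41, 4.35, 2.41, 4.35, 2.61, 4.88, 2.57, 2.41.
Mean = (7.89 + 2.41 + 4.35 + 2.41 + 4.35 + 2.61 + 4.88 + 2.57 + 2.41) / 9 = 33.880 / 9 = 3.764

θ* = 3.764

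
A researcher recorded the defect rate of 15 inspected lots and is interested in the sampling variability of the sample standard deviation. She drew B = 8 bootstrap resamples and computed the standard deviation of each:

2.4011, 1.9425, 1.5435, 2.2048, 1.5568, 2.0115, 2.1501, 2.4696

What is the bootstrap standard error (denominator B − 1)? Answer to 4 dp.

Bootstrap SE is the standard deviation of the 8 replicate standard deviations.
Mean of replicates: (2.4011 + 1.9425 + 1.5435 + 2.2048 + 1.5568 + 2.0115 + 2.1501 + 2.4696) / 8 = 16.27990 / 8 = 2.03499
Sum of squared deviations: (+0.36611)² + (−0.09249)² + (−0.49149)² + (+0.16981)² + (−0.47819)² + (−0.02349)² + (+0.11511)² + (+0.43461)² = 0.84434
Variance = 0.84434 / 7 = 0.12062
SE* = √0.12062

SE* = 0.3473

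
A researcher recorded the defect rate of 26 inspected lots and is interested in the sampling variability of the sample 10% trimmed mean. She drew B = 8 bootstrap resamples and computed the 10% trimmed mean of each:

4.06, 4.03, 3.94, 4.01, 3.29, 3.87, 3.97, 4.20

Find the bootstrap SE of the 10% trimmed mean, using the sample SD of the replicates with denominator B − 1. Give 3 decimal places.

Bootstrap SE is the standard deviation of the 8 replicate 10% trimmed means.
Mean of replicates: (4.06 + 4.03 + 3.94 + 4.01 + 3.29 + 3.87 + 3.97 + 4.20) / 8 = 31.3700 / 8 = 3.9213
Sum of squared deviations: (+0.1387)² + (+0.1088)² + (+0.0187)² + (+0.0887)² + (−0.6313)² + (−0.0513)² + (+0.0488)² + (+0.2788)² = 0.5205
Variance = 0.5205 / 7 = 0.0744
SE* = √0.0744

SE* = 0.273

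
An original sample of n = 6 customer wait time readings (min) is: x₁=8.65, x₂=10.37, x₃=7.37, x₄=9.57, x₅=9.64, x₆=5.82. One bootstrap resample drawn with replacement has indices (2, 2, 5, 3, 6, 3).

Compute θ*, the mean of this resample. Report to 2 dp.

Resample values: 10.37, 10.37, 9.64, 7.37, 5.82, 7.37.
Mean = (10.37 + 10.37 + 9.64 + 7.37 + 5.82 + 7.37) / 6 = 50.940 / 6 = 8.49

θ* = 8.49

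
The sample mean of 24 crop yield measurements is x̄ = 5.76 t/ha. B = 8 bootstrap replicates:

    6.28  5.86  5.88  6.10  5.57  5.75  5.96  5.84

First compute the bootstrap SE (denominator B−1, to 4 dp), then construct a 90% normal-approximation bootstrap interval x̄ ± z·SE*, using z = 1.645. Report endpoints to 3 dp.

(5.406, 6.114)

Mean of replicates = 5.9050; sum of squared deviations = 0.3248; SE* = √(0.3248/7) = 0.2154
Margin = 1.645 × 0.2154 = 0.3543
Interval: 5.76 ± 0.3543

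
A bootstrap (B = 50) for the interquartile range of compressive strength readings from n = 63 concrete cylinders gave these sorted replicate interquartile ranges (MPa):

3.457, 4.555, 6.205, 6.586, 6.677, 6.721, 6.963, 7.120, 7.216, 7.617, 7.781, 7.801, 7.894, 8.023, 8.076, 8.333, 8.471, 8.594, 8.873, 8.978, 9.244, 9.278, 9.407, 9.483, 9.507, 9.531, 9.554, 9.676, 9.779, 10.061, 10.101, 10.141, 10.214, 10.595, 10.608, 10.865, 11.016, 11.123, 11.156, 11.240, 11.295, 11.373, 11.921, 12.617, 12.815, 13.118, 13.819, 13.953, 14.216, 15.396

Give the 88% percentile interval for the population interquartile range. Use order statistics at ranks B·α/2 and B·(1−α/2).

α = 0.12; lower rank = 50 × 0.060 = 3; upper rank = 50 × 0.940 = 47.
The 3rd smallest replicate is 6.205; the 47th is 13.819.

(6.205, 13.819)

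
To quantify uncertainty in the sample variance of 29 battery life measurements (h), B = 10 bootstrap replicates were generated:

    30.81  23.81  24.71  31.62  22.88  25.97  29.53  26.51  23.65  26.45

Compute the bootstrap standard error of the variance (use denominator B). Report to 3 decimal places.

Bootstrap SE is the standard deviation of the 10 replicate variances.
Mean of replicates: (30.81 + 23.81 + 24.71 + 31.62 + 22.88 + 25.97 + 29.53 + 26.51 + 23.65 + 26.45) / 10 = 265.9400 / 10 = 26.5940
Sum of squared deviations: (+4.2160)² + (−2.7840)² + (−1.8840)² + (+5.0260)² + (−3.7140)² + (−0.6240)² + (+2.9360)² + (−0.0840)² + (−2.9440)² + (−0.1440)² = 85.8336
Variance = 85.8336 / 10 = 8.5834
SE* = √8.5834

SE* = 2.930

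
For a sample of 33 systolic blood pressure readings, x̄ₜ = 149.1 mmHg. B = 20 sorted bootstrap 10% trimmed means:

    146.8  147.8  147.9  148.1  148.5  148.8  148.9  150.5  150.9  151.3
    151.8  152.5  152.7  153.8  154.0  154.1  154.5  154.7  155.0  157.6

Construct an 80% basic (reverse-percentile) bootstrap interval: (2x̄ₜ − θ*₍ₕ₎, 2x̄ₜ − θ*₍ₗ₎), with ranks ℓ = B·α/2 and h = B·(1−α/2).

(143.5, 150.4)

Percentile endpoints at ranks 2 and 18: θ*₍2₎ = 147.8, θ*₍18₎ = 154.7.
Basic interval reflects these around x̄ₜ:
  lower = 2 × 149.1 − 154.7 = 143.5
  upper = 2 × 149.1 − 147.8 = 150.4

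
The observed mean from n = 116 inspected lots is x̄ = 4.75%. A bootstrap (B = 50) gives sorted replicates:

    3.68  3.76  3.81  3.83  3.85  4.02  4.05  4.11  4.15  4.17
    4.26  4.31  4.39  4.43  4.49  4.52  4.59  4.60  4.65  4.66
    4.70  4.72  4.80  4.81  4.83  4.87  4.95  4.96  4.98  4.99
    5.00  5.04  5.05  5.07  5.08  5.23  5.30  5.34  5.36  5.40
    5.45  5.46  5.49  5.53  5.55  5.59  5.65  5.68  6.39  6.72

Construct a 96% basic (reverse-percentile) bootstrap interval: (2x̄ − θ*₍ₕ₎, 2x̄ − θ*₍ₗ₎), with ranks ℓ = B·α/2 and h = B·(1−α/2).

Percentile endpoints at ranks 1 and 49: θ*₍1₎ = 3.68, θ*₍49₎ = 6.39.
Basic interval reflects these around x̄:
  lower = 2 × 4.75 − 6.39 = 3.11
  upper = 2 × 4.75 − 3.68 = 5.82

(3.11, 5.82)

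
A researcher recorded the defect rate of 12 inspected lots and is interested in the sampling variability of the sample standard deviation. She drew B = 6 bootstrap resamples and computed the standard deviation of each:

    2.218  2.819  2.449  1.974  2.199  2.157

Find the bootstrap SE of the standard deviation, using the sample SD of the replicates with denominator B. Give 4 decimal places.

SE* = 0.2693

Bootstrap SE is the standard deviation of the 6 replicate standard deviations.
Mean of replicates: (2.218 + 2.819 + 2.449 + 1.974 + 2.199 + 2.157) / 6 = 13.81600 / 6 = 2.30267
Sum of squared deviations: (−0.08467)² + (+0.51633)² + (+0.14633)² + (−0.32867)² + (−0.10367)² + (−0.14567)² = 0.43517
Variance = 0.43517 / 6 = 0.07253
SE* = √0.07253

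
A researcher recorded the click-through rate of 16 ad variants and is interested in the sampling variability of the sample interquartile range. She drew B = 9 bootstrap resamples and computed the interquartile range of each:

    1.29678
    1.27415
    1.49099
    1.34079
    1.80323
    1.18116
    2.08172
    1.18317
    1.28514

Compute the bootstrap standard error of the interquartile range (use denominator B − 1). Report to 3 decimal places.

SE* = 0.308

Bootstrap SE is the standard deviation of the 9 replicate interquartile ranges.
Mean of replicates: (1.29678 + 1.27415 + 1.49099 + 1.34079 + 1.80323 + 1.18116 + 2.08172 + 1.18317 + 1.28514) / 9 = 12.937130 / 9 = 1.437459
Sum of squared deviations: (−0.140679)² + (−0.163309)² + (+0.053531)² + (−0.096669)² + (+0.365771)² + (−0.256299)² + (+0.644261)² + (−0.254289)² + (−0.152319)² = 0.761085
Variance = 0.761085 / 8 = 0.095136
SE* = √0.095136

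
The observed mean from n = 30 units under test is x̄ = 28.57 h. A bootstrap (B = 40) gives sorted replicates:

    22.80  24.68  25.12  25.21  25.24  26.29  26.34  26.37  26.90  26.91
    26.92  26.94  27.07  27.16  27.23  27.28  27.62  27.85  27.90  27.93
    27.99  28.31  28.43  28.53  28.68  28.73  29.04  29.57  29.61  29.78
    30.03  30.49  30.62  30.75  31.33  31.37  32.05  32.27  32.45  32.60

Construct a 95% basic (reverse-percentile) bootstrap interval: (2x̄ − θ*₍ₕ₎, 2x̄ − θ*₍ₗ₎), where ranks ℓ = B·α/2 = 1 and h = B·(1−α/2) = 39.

Percentile endpoints at ranks 1 and 39: θ*₍1₎ = 22.80, θ*₍39₎ = 32.45.
Basic interval reflects these around x̄:
  lower = 2 × 28.57 − 32.45 = 24.69
  upper = 2 × 28.57 − 22.80 = 34.34

(24.69, 34.34)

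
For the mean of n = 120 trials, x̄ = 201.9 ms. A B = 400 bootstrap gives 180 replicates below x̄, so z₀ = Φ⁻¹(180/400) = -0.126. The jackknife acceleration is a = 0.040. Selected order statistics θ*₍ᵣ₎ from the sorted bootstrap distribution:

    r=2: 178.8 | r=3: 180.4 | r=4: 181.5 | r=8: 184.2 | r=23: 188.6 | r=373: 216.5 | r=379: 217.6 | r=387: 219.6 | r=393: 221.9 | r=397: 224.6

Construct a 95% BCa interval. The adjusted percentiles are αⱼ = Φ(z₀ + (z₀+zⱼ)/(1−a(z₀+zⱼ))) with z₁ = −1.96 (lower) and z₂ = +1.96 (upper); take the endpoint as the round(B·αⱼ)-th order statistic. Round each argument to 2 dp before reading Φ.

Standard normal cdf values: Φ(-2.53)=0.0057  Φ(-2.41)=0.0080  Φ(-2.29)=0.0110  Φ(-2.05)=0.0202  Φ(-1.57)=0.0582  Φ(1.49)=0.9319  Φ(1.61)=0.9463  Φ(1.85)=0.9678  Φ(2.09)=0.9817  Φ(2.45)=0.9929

Lower: z₀ + z₁ = -0.126 + (-1.960) = -2.086; 1 − a(z₀+z₁) = 1 − (0.040)(-2.086) = 1.0834; argument = -0.126 + (-2.086)/1.0834 = -2.0513 → -2.05.
α₁ = Φ(-2.05) = 0.0202; rank = round(400 × 0.0202) = 8; θ*₍8₎ = 184.2.
Upper: z₀ + z₂ = 1.834; 1 − a(z₀+z₂) = 0.9266; argument = 1.8532 → 1.85; α₂ = 0.9678; rank = 387; θ*₍387₎ = 219.6.

(184.2, 219.6)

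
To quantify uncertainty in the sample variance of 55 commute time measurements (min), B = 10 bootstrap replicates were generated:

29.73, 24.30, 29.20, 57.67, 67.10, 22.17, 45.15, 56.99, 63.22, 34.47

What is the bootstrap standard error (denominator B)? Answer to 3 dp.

SE* = 16.211

Bootstrap SE is the standard deviation of the 10 replicate variances.
Mean of replicates: (29.73 + 24.30 + 29.20 + 57.67 + 67.10 + 22.17 + 45.15 + 56.99 + 63.22 + 34.47) / 10 = 430.0000 / 10 = 43.0000
Sum of squared deviations: (−13.2700)² + (−18.7000)² + (−13.8000)² + (+14.6700)² + (+24.1000)² + (−20.8300)² + (+2.1500)² + (+13.9900)² + (+20.2200)² + (−8.5300)² = 2628.0826
Variance = 2628.0826 / 10 = 262.8083
SE* = √262.8083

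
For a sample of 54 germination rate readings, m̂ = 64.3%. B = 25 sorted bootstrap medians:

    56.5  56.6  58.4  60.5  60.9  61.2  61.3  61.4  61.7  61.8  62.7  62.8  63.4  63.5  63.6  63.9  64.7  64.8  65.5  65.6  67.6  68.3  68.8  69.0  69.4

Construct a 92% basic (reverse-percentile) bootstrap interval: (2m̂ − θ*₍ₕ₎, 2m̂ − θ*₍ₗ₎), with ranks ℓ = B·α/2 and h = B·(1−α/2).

(59.6, 72.1)

Percentile endpoints at ranks 1 and 24: θ*₍1₎ = 56.5, θ*₍24₎ = 69.0.
Basic interval reflects these around m̂:
  lower = 2 × 64.3 − 69.0 = 59.6
  upper = 2 × 64.3 − 56.5 = 72.1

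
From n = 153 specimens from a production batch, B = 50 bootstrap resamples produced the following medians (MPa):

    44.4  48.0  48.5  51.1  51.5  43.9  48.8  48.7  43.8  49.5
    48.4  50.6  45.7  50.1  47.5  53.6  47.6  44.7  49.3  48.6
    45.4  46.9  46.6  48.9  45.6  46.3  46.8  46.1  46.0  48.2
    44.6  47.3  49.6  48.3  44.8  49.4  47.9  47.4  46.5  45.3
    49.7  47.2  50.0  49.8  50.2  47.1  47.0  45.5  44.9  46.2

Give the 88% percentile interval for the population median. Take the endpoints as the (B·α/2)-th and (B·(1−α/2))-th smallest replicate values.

(44.4, 50.6)

Sorted replicates: 43.8, 43.9, 44.4, 44.6, 44.7, 44.8, 44.9, 45.3, 45.4, 45.5, 45.6, 45.7, 46.0, 46.1, 46.2, 46.3, 46.5, 46.6, 46.8, 46.9, 47.0, 47.1, 47.2, 47.3, 47.4, 47.5, 47.6, 47.9, 48.0, 48.2, 48.3, 48.4, 48.5, 48.6, 48.7, 48.8, 48.9, 49.3, 49.4, 49.5, 49.6, 49.7, 49.8, 50.0, 50.1, 50.2, 50.6, 51.1, 51.5, 53.6
α = 0.12; lower rank = 50 × 0.060 = 3; upper rank = 50 × 0.940 = 47.
The 3rd smallest replicate is 44.4; the 47th is 50.6.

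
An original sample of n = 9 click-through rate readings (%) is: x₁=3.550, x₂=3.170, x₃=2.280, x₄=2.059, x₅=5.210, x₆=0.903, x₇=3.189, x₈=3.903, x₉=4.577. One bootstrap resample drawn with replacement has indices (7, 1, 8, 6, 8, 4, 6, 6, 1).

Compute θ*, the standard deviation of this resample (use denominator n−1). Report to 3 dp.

θ* = 1.344

Resample values: 3.189, 3.550, 3.903, 0.903, 3.903, 2.059, 0.903, 0.903, 3.550.
Mean = 2.5403; sum of squared deviations = 14.4476
s² = 14.4476 / 8 = 1.8060
s = √1.8060 = 1.344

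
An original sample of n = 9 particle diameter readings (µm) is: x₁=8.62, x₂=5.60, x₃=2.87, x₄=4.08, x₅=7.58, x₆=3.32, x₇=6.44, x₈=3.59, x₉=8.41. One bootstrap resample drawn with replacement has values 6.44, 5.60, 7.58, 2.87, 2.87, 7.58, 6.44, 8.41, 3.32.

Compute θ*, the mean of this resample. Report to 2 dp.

θ* = 5.68

Mean = (6.44 + 5.60 + 7.58 + 2.87 + 2.87 + 7.58 + 6.44 + 8.41 + 3.32) / 9 = 51.110 / 9 = 5.68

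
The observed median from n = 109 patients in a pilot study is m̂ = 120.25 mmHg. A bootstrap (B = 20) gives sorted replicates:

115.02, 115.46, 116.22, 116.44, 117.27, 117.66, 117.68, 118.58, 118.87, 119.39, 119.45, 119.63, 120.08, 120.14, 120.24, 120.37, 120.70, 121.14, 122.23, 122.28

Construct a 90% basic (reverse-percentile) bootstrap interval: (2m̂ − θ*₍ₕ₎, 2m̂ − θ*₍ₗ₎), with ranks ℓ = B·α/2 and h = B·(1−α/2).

Percentile endpoints at ranks 1 and 19: θ*₍1₎ = 115.02, θ*₍19₎ = 122.23.
Basic interval reflects these around m̂:
  lower = 2 × 120.25 − 122.23 = 118.27
  upper = 2 × 120.25 − 115.02 = 125.48

(118.27, 125.48)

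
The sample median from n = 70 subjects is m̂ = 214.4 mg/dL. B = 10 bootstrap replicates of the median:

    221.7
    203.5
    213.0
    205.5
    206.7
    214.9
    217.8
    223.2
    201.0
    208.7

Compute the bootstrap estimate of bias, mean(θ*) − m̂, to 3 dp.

bias = −2.800

mean(θ*) = (221.7 + 203.5 + 213.0 + 205.5 + 206.7 + 214.9 + 217.8 + 223.2 + 201.0 + 208.7) / 10 = 211.6000
bias = 211.6000 − 214.4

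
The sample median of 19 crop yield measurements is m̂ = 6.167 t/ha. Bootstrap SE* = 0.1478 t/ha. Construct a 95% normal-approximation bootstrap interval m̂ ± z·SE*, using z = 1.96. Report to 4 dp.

Margin = 1.96 × 0.1478 = 0.28969
Interval: 6.167 ± 0.28969

(5.8773, 6.4567)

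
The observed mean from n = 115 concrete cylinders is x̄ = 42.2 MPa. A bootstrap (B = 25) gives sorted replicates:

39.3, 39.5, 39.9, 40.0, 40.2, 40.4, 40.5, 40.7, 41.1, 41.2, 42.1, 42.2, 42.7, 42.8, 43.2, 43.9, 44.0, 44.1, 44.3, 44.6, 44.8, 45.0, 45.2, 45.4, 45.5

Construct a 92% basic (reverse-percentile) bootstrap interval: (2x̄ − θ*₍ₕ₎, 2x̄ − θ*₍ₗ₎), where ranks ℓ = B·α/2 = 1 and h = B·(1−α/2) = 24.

(39.0, 45.1)

Percentile endpoints at ranks 1 and 24: θ*₍1₎ = 39.3, θ*₍24₎ = 45.4.
Basic interval reflects these around x̄:
  lower = 2 × 42.2 − 45.4 = 39.0
  upper = 2 × 42.2 − 39.3 = 45.1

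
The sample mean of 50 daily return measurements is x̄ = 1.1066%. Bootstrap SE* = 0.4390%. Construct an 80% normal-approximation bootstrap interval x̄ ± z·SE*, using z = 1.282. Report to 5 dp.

(0.54380, 1.66940)

Margin = 1.282 × 0.4390 = 0.562798
Interval: 1.1066 ± 0.562798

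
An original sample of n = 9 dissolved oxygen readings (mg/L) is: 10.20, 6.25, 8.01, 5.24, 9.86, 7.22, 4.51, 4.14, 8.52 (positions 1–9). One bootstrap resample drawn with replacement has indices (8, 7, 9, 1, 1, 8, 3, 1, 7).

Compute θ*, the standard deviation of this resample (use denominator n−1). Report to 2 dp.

θ* = 2.80

Resample values: 4.14, 4.51, 8.52, 10.20, 10.20, 4.14, 8.01, 10.20, 4.51.
Mean = 7.1589; sum of squared deviations = 62.5827
s² = 62.5827 / 8 = 7.8228
s = √7.8228 = 2.80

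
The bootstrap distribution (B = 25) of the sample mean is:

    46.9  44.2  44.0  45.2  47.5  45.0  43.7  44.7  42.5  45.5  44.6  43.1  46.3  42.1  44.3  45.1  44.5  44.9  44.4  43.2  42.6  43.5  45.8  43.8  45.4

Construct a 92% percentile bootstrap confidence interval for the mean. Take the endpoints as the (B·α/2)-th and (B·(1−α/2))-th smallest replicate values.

(42.1, 46.9)

Sorted replicates: 42.1, 42.5, 42.6, 43.1, 43.2, 43.5, 43.7, 43.8, 44.0, 44.2, 44.3, 44.4, 44.5, 44.6, 44.7, 44.9, 45.0, 45.1, 45.2, 45.4, 45.5, 45.8, 46.3, 46.9, 47.5
α = 0.08; lower rank = 25 × 0.040 = 1; upper rank = 25 × 0.960 = 24.
The 1st smallest replicate is 42.1; the 24th is 46.9.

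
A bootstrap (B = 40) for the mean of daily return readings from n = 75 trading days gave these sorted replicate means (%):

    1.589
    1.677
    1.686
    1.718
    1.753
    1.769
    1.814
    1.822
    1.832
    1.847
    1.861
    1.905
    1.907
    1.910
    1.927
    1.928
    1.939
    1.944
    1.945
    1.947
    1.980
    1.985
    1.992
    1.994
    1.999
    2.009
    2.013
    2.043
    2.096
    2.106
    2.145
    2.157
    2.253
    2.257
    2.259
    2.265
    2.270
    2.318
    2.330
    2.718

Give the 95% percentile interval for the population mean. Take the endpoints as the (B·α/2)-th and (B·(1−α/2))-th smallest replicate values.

α = 0.05; lower rank = 40 × 0.025 = 1; upper rank = 40 × 0.975 = 39.
The 1st smallest replicate is 1.589; the 39th is 2.330.

(1.589, 2.330)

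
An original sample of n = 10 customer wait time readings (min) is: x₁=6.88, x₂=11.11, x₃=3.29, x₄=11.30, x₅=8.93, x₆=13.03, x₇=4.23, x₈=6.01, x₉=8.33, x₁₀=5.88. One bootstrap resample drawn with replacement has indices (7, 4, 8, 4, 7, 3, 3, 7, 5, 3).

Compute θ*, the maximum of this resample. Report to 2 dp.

θ* = 11.30

Resample values: 4.23, 11.30, 6.01, 11.30, 4.23, 3.29, 3.29, 4.23, 8.93, 3.29.
Maximum = 11.30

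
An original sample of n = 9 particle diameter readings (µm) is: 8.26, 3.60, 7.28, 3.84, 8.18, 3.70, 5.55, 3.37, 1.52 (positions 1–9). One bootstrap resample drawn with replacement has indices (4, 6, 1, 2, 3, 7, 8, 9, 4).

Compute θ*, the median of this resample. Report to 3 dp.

θ* = 3.840

Resample values: 3.84, 3.70, 8.26, 3.60, 7.28, 5.55, 3.37, 1.52, 3.84.
Sorted: 1.52, 3.37, 3.60, 3.70, 3.84, 3.84, 5.55, 7.28, 8.26
Median = middle value = 3.840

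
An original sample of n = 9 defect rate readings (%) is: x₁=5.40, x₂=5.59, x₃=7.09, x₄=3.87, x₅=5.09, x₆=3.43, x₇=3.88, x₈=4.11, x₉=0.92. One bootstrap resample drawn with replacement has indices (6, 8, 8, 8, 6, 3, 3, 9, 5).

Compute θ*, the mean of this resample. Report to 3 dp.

θ* = 4.376

Resample values: 3.43, 4.11, 4.11, 4.11, 3.43, 7.09, 7.09, 0.92, 5.09.
Mean = (3.43 + 4.11 + 4.11 + 4.11 + 3.43 + 7.09 + 7.09 + 0.92 + 5.09) / 9 = 39.380 / 9 = 4.376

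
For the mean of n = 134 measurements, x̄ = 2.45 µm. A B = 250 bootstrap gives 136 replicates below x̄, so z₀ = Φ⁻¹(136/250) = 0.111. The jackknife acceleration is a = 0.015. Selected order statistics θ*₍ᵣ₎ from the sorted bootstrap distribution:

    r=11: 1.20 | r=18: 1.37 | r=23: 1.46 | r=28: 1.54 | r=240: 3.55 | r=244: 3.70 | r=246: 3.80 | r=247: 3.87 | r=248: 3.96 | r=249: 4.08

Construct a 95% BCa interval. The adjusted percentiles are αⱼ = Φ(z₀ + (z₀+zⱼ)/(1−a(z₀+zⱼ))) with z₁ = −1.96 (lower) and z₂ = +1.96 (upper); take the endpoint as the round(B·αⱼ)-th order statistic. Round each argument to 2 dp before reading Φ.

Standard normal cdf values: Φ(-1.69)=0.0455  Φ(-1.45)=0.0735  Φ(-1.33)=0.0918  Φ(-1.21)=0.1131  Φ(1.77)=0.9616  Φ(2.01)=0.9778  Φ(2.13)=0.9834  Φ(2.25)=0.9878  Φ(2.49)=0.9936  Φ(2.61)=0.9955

(1.20, 3.87)

Lower: z₀ + z₁ = 0.111 + (-1.960) = -1.849; 1 − a(z₀+z₁) = 1 − (0.015)(-1.849) = 1.0277; argument = 0.111 + (-1.849)/1.0277 = -1.6881 → -1.69.
α₁ = Φ(-1.69) = 0.0455; rank = round(250 × 0.0455) = 11; θ*₍11₎ = 1.20.
Upper: z₀ + z₂ = 2.071; 1 − a(z₀+z₂) = 0.9689; argument = 2.2484 → 2.25; α₂ = 0.9878; rank = 247; θ*₍247₎ = 3.87.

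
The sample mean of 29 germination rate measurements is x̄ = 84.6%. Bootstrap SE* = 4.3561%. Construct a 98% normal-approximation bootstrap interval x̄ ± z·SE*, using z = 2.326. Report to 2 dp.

(74.47, 94.73)

Margin = 2.326 × 4.3561 = 10.132
Interval: 84.6 ± 10.132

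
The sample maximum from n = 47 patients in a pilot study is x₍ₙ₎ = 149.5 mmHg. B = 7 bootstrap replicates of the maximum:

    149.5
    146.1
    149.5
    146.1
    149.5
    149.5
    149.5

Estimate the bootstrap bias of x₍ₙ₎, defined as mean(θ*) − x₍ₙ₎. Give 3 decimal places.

mean(θ*) = (149.5 + 146.1 + 149.5 + 146.1 + 149.5 + 149.5 + 149.5) / 7 = 148.5286
bias = 148.5286 − 149.5

bias = −0.971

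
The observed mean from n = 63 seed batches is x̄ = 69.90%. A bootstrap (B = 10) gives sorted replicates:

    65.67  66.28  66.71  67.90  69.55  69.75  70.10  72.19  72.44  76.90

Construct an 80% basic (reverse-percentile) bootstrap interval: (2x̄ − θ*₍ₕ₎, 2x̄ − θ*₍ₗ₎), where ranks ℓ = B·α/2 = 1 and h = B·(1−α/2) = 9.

Percentile endpoints at ranks 1 and 9: θ*₍1₎ = 65.67, θ*₍9₎ = 72.44.
Basic interval reflects these around x̄:
  lower = 2 × 69.90 − 72.44 = 67.36
  upper = 2 × 69.90 − 65.67 = 74.13

(67.36, 74.13)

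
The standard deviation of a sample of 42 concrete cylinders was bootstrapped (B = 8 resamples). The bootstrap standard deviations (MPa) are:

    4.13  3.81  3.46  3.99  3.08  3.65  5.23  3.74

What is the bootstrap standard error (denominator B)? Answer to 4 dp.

Bootstrap SE is the standard deviation of the 8 replicate standard deviations.
Mean of replicates: (4.13 + 3.81 + 3.46 + 3.99 + 3.08 + 3.65 + 5.23 + 3.74) / 8 = 31.09000 / 8 = 3.88625
Sum of squared deviations: (+0.24375)² + (−0.07625)² + (−0.42625)² + (+0.10375)² + (−0.80625)² + (−0.23625)² + (+1.34375)² + (−0.14625)² = 2.79059
Variance = 2.79059 / 8 = 0.34882
SE* = √0.34882

SE* = 0.5906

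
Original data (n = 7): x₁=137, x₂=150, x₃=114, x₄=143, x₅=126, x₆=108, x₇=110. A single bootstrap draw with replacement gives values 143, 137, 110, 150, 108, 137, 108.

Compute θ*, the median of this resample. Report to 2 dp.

Sorted: 108, 108, 110, 137, 137, 143, 150
Median = middle value = 137.00

θ* = 137.00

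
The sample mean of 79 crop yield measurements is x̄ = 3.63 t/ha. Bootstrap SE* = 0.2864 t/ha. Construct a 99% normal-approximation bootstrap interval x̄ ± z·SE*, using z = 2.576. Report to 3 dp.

(2.892, 4.368)

Margin = 2.576 × 0.2864 = 0.7378
Interval: 3.63 ± 0.7378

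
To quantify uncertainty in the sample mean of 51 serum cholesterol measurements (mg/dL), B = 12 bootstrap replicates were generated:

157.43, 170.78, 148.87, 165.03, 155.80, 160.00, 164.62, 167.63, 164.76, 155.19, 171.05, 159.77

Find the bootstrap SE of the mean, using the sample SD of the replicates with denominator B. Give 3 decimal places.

Bootstrap SE is the standard deviation of the 12 replicate means.
Mean of replicates: (157.43 + 170.78 + 148.87 + 165.03 + 155.80 + 160.00 + 164.62 + 167.63 + 164.76 + 155.19 + 171.05 + 159.77) / 12 = 1940.9300 / 12 = 161.7442
Sum of squared deviations: (−4.3142)² + (+9.0358)² + (−12.8742)² + (+3.2858)² + (−5.9442)² + (−1.7442)² + (+2.8758)² + (+5.8858)² + (+3.0158)² + (−6.5542)² + (+9.3058)² + (−1.9742)² = 500.6361
Variance = 500.6361 / 12 = 41.7197
SE* = √41.7197

SE* = 6.459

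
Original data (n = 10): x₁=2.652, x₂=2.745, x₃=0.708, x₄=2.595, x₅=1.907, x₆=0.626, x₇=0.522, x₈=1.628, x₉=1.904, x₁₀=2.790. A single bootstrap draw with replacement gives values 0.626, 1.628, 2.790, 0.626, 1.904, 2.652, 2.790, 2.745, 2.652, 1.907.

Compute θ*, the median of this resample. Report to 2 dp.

Sorted: 0.626, 0.626, 1.628, 1.904, 1.907, 2.652, 2.652, 2.745, 2.790, 2.790
Median = average of the two middle values = 2.28

θ* = 2.28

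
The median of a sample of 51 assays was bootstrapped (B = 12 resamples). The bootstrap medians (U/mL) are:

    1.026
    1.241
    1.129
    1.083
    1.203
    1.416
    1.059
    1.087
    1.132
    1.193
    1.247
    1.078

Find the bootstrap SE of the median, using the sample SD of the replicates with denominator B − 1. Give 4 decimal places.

SE* = 0.1089

Bootstrap SE is the standard deviation of the 12 replicate medians.
Mean of replicates: (1.026 + 1.241 + 1.129 + 1.083 + 1.203 + 1.416 + 1.059 + 1.087 + 1.132 + 1.193 + 1.247 + 1.078) / 12 = 13.89400 / 12 = 1.15783
Sum of squared deviations: (−0.13183)² + (+0.08317)² + (−0.02883)² + (−0.07483)² + (+0.04517)² + (+0.25817)² + (−0.09883)² + (−0.07083)² + (−0.02583)² + (+0.03517)² + (+0.08917)² + (−0.07983)² = 0.13043
Variance = 0.13043 / 11 = 0.01186
SE* = √0.01186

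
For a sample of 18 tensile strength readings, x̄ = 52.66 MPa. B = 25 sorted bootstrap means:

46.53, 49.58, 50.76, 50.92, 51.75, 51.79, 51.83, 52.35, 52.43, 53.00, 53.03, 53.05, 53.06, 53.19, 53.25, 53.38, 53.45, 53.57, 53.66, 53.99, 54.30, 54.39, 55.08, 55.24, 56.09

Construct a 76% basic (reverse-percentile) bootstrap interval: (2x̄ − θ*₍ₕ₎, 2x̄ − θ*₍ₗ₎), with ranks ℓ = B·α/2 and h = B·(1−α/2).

Percentile endpoints at ranks 3 and 22: θ*₍3₎ = 50.76, θ*₍22₎ = 54.39.
Basic interval reflects these around x̄:
  lower = 2 × 52.66 − 54.39 = 50.93
  upper = 2 × 52.66 − 50.76 = 54.56

(50.93, 54.56)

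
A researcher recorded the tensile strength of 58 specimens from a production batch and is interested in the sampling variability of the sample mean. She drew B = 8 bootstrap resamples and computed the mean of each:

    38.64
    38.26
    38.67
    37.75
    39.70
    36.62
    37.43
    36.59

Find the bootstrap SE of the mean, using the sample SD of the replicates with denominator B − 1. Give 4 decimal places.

SE* = 1.0745

Bootstrap SE is the standard deviation of the 8 replicate means.
Mean of replicates: (38.64 + 38.26 + 38.67 + 37.75 + 39.70 + 36.62 + 37.43 + 36.59) / 8 = 303.66000 / 8 = 37.95750
Sum of squared deviations: (+0.68250)² + (+0.30250)² + (+0.71250)² + (−0.20750)² + (+1.74250)² + (−1.33750)² + (−0.52750)² + (−1.36750)² = 8.08155
Variance = 8.08155 / 7 = 1.15451
SE* = √1.15451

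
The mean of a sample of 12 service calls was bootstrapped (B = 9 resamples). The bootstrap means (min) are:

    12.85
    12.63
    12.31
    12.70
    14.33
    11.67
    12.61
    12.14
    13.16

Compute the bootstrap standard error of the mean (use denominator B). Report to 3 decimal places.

SE* = 0.702

Bootstrap SE is the standard deviation of the 9 replicate means.
Mean of replicates: (12.85 + 12.63 + 12.31 + 12.70 + 14.33 + 11.67 + 12.61 + 12.14 + 13.16) / 9 = 114.4000 / 9 = 12.7111
Sum of squared deviations: (+0.1389)² + (−0.0811)² + (−0.4011)² + (−0.0111)² + (+1.6189)² + (−1.0411)² + (−0.1011)² + (−0.5711)² + (+0.4489)² = 4.4295
Variance = 4.4295 / 9 = 0.4922
SE* = √0.4922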